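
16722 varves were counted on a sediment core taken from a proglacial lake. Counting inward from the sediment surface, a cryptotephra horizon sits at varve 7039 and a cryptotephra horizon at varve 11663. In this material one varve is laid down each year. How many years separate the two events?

The two markers are separated by 11663 − 7039 = 4624 varves.
One varve per year makes the interval 4624 years.

4624 years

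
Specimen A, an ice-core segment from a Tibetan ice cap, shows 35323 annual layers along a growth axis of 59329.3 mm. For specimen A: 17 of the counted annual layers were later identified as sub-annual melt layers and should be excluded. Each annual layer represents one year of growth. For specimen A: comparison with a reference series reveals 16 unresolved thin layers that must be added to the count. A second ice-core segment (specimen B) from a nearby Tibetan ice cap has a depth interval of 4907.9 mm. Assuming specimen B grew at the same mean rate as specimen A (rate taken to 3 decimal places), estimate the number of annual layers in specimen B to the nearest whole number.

Specimen A: adjusted count: 35323 − 17 + 16 = 35322 annual layers.
A: Mean rate = 59329.3 mm / 35322 years ≈ 1.680 mm per year.
Specimen B: 4907.9 mm / 1.680 mm per year = 2921.37 years ≈ 2921 annual layers.

2921 annual layers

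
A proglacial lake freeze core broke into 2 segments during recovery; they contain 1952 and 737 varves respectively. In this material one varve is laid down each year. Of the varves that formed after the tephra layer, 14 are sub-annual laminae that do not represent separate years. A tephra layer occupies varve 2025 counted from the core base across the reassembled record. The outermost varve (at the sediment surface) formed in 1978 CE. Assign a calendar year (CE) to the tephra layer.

Total varves = 1952 + 737 = 2689.
The tephra layer sits at varve 2025 from the core base, so 2689 − 2025 = 664 varves formed after it.
664 − 14 false = 650 true varves after the tephra layer.
The varve at the sediment surface is 1978 CE, so the tephra layer dates to 1978 − 650 = 1328 CE.

1328 CE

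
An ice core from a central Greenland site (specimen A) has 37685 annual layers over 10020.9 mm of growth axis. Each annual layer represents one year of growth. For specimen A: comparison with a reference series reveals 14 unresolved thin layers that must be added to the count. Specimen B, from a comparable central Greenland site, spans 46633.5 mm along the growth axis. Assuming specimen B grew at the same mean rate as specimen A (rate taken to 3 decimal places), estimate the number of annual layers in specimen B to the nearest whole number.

Specimen A: true annual layer count = 37685 + 14 = 37699.
A: Extension rate ≈ 10020.9 / 37699 = 0.266 mm per year.
For B, 46633.5 / 0.266 = 175313.91 years ≈ 175314 annual layers.

175314 annual layers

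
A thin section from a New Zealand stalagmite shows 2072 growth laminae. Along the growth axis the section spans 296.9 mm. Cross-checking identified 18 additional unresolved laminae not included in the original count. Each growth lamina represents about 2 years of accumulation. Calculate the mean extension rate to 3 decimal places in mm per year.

0.071 mm per year

True growth lamina count = 2072 + 18 = 2090.
Multiplying by 2 years per growth lamina: 2090 × 2 = 4180 years.
Mean rate = 296.9 mm / 4180 years ≈ 0.071 mm per year.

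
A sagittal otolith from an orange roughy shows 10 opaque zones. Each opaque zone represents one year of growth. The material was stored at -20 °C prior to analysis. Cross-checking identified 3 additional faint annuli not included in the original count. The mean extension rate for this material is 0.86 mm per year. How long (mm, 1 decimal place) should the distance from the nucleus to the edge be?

11.2 mm

After corrections the count is 10 + 3 = 13 opaque zones.
13 years at 0.86 mm/year gives 0.86 × 13 = 11.2 mm.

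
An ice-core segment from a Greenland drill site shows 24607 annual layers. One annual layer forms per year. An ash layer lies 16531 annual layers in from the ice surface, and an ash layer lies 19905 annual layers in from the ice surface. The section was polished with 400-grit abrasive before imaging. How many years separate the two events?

Separation: 19905 − 16531 = 3374 annual layers.
That is 3374 years at one annual layer per year.

3374 yr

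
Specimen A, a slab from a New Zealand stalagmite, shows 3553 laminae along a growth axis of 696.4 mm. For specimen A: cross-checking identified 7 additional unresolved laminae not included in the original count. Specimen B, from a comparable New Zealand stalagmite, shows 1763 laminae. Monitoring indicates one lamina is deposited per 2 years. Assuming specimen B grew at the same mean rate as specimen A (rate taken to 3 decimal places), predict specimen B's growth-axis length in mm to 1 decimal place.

Specimen A: adjusted count: 3553 + 7 = 3560 laminae.
Specimen A: multiplying by 2 years per lamina: 3560 × 2 = 7120 years.
A: 696.4 mm over 7120 years gives 696.4 / 7120 ≈ 0.098 mm/year.
Specimen B: at 2 years per lamina, 1763 × 2 = 3526 years. B's length ≈ 0.098 × 3526 = 345.5 mm.

345.5 mm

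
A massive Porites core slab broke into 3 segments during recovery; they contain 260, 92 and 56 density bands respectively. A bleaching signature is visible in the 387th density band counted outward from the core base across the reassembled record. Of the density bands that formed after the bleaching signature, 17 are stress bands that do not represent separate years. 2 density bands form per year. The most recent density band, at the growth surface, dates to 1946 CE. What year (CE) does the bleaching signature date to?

Total density bands = 260 + 92 + 56 = 408.
Between density band 387 and the growth surface there are 408 − 387 = 21 density bands.
Excluding 17 false density bands: 21 − 17 = 4.
Dividing by 2 density bands per year: 4 / 2 = 2 years.
1946 − 2 = 1944 CE.

1944 CE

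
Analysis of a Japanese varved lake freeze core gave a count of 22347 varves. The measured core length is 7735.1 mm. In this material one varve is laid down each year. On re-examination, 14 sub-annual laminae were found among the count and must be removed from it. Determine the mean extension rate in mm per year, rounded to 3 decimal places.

0.346 mm per year

Correcting the raw count gives 22347 − 14 = 22333 true varves.
Mean rate = 7735.1 mm / 22333 years ≈ 0.346 mm per year.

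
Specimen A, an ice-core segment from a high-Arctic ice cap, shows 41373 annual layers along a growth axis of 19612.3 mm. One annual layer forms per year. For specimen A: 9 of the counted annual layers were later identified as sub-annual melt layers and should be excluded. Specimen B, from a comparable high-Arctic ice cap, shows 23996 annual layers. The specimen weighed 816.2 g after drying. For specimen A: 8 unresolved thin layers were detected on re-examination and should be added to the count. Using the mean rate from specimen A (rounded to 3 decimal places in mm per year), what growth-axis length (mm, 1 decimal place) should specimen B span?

11374.1 mm

Specimen A: true annual layer count = 41373 − 9 + 8 = 41372.
A: Extension rate ≈ 19612.3 / 41372 = 0.474 mm per year.
B's length ≈ 0.474 × 23996 = 11374.1 mm.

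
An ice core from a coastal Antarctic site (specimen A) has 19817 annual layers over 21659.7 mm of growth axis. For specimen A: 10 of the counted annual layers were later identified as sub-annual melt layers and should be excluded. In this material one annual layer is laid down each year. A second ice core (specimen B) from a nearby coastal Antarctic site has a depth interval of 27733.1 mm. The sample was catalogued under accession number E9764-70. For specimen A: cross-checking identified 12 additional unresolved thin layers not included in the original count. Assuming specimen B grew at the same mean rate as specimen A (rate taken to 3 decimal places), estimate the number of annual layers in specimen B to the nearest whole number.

25373 annual layers

Specimen A: true annual layer count = 19817 − 10 + 12 = 19819.
A: Extension rate ≈ 21659.7 / 19819 = 1.093 mm/year.
Specimen B: 27733.1 mm / 1.093 mm per year = 25373.38 years ≈ 25373 annual layers.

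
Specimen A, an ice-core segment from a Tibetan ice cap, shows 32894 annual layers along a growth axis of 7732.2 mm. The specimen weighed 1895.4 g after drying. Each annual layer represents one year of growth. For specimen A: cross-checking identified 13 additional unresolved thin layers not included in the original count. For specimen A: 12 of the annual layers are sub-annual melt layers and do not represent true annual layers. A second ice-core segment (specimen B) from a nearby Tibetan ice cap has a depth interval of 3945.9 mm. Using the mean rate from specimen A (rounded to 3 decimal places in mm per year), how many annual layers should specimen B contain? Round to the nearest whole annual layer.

16791 annual layers

Specimen A: after corrections the count is 32894 − 12 + 13 = 32895 annual layers.
A: 7732.2 mm over 32895 years gives 7732.2 / 32895 ≈ 0.235 mm/yr.
For B, 3945.9 / 0.235 = 16791.06 years ≈ 16791 annual layers.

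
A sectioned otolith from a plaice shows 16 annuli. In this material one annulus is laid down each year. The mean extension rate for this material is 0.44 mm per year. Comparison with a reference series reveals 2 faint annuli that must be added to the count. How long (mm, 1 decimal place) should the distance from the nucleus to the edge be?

Adjusted count: 16 + 2 = 18 annuli.
Predicted length = 0.44 mm/year × 18 years = 7.9 mm.

7.9 mm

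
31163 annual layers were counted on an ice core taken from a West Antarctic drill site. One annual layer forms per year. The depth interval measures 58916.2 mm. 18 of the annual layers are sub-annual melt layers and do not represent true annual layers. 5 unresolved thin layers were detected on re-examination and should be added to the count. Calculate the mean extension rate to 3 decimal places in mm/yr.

True annual layer count = 31163 − 18 + 5 = 31150.
Extension rate ≈ 58916.2 / 31150 = 1.891 mm/yr.

1.891 mm/yr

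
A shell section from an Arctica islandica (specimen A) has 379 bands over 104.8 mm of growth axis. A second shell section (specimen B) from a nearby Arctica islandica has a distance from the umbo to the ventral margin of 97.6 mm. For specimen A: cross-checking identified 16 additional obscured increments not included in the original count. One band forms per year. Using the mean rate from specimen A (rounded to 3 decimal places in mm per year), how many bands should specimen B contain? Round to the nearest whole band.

368 bands

Specimen A: correcting the raw count gives 379 + 16 = 395 true bands.
A: 104.8 mm over 395 years gives 104.8 / 395 ≈ 0.265 mm/yr.
Specimen B: 97.6 mm / 0.265 mm per year = 368.30 years ≈ 368 bands.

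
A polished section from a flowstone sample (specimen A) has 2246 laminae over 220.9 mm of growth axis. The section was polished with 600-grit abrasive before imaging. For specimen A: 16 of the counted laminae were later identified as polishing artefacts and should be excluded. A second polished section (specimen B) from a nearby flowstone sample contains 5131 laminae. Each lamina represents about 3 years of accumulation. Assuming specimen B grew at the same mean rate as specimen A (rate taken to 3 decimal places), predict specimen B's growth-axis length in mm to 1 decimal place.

508.0 mm

Specimen A: after corrections the count is 2246 − 16 = 2230 laminae.
Specimen A: multiplying by 3 years per lamina: 2230 × 3 = 6690 years.
A: Extension rate ≈ 220.9 / 6690 = 0.033 mm per year.
Specimen B: at 3 years per lamina, 5131 × 3 = 15393 years. Length of B = 0.033 × 15393 = 508.0 mm.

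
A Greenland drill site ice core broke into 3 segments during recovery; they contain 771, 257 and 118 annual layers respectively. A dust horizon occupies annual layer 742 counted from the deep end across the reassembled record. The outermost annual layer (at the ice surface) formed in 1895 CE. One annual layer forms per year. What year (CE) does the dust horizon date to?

Total annual layers = 771 + 257 + 118 = 1146.
Between annual layer 742 and the ice surface there are 1146 − 742 = 404 annual layers.
Counting back 404 years from 1895 CE places the dust horizon in 1895 − 404 = 1491 CE.

1491 CE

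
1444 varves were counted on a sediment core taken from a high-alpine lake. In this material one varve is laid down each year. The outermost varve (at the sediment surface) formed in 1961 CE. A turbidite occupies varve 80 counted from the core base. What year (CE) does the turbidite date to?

597 CE

The turbidite sits at varve 80 from the core base, so 1444 − 80 = 1364 varves formed after it.
1961 − 1364 = 597 CE.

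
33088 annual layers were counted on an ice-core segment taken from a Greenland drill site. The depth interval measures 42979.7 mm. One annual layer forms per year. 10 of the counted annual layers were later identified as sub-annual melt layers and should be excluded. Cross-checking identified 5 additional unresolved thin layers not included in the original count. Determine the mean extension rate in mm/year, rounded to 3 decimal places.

Adjusted count: 33088 − 10 + 5 = 33083 annual layers.
Extension rate ≈ 42979.7 / 33083 = 1.299 mm/year.

1.299 mm/year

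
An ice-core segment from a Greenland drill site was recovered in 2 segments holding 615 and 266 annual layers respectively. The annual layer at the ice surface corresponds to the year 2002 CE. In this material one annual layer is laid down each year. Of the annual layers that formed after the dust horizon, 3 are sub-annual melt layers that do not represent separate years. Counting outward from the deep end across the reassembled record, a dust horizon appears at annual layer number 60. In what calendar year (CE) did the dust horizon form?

1184 CE

Total annual layers = 615 + 266 = 881.
Between annual layer 60 and the ice surface there are 881 − 60 = 821 annual layers.
821 − 3 false = 818 true annual layers after the dust horizon.
2002 − 818 = 1184 CE.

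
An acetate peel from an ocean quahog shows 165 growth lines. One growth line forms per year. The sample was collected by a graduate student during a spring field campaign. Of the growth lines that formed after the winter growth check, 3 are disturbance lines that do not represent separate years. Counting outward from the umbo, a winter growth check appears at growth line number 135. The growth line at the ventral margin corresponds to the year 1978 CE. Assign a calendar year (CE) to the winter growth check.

1951 CE

Between growth line 135 and the ventral margin there are 165 − 135 = 30 growth lines.
30 − 3 false = 27 true growth lines after the winter growth check.
1978 − 27 = 1951 CE.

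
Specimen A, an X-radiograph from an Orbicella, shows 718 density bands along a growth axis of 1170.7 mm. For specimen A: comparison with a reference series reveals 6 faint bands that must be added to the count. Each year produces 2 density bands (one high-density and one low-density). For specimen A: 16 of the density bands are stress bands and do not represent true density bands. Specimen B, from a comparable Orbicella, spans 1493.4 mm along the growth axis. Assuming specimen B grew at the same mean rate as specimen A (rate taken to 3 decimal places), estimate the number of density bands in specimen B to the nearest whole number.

Specimen A: after corrections the count is 718 − 16 + 6 = 708 density bands.
Specimen A: with 2 density bands per year, 708 / 2 = 354 years.
A: 1170.7 mm over 354 years gives 1170.7 / 354 ≈ 3.307 mm per year.
B spans 1493.4 / 3.307 = 451.59 years; at 2 density bands per year that is 451.59 × 2 ≈ 903 density bands.

903 density bands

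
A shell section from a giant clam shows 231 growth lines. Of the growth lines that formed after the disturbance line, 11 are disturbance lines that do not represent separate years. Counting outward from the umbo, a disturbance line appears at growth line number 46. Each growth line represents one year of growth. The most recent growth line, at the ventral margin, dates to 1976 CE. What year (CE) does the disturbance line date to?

1802 CE

Between growth line 46 and the ventral margin there are 231 − 46 = 185 growth lines.
Removing the 11 false growth lines leaves 185 − 11 = 174 true growth lines beyond the disturbance line.
Counting back 174 years from 1976 CE places the disturbance line in 1976 − 174 = 1802 CE.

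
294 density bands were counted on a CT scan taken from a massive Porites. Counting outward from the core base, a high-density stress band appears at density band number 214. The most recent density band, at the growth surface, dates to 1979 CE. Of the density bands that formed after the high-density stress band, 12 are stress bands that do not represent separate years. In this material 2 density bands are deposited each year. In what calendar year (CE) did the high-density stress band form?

1945 CE

Between density band 214 and the growth surface there are 294 − 214 = 80 density bands.
80 − 12 false = 68 true density bands after the high-density stress band.
Dividing by 2 density bands per year: 68 / 2 = 34 years.
Counting back 34 years from 1979 CE places the high-density stress band in 1979 − 34 = 1945 CE.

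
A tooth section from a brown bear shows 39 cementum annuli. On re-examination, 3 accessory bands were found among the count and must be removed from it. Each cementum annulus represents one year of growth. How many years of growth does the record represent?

36 years

Correcting the raw count gives 39 − 3 = 36 true cementum annuli.
At one cementum annulus per year, that is 36 years.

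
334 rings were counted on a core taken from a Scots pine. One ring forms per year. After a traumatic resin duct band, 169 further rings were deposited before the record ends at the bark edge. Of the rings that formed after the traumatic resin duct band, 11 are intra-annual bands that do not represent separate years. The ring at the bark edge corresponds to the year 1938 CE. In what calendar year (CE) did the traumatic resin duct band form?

There are 169 rings younger than the traumatic resin duct band.
169 − 11 false = 158 true rings after the traumatic resin duct band.
1938 − 158 = 1780 CE.

1780 CE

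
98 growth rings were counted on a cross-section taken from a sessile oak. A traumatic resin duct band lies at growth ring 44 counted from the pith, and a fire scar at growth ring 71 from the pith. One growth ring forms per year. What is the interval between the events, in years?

27 years

71 − 44 = 27 growth rings lie between the two events.
That is 27 years at one growth ring per year.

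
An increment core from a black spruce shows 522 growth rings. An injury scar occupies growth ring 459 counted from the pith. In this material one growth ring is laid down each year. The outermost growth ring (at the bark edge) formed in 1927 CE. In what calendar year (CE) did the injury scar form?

Between growth ring 459 and the bark edge there are 522 − 459 = 63 growth rings.
Counting back 63 years from 1927 CE places the injury scar in 1927 − 63 = 1864 CE.

1864 CE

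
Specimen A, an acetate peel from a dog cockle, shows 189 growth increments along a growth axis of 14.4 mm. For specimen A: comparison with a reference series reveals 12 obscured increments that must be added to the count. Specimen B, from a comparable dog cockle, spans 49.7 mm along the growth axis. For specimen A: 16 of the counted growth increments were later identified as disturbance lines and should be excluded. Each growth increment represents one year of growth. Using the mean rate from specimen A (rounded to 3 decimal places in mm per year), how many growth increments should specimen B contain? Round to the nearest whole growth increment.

637 growth increments

Specimen A: correcting the raw count gives 189 − 16 + 12 = 185 true growth increments.
A: Extension rate ≈ 14.4 / 185 = 0.078 mm per year.
B spans 49.7 / 0.078 = 637.18 years ≈ 637 growth increments.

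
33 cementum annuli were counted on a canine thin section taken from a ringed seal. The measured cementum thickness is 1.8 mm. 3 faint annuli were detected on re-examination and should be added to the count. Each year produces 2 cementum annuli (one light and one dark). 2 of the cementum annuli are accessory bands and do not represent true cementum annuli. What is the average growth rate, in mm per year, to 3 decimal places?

0.106 mm per year

True cementum annulus count = 33 − 2 + 3 = 34.
Dividing by 2 cementum annuli per year: 34 / 2 = 17 years.
Extension rate ≈ 1.8 / 17 = 0.106 mm per year.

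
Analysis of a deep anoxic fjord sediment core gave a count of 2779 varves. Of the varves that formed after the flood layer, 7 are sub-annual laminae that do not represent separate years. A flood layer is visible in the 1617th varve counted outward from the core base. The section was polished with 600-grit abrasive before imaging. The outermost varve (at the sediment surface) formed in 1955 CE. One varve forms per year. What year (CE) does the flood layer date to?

800 CE

Between varve 1617 and the sediment surface there are 2779 − 1617 = 1162 varves.
1162 − 7 false = 1155 true varves after the flood layer.
Counting back 1155 years from 1955 CE places the flood layer in 1955 − 1155 = 800 CE.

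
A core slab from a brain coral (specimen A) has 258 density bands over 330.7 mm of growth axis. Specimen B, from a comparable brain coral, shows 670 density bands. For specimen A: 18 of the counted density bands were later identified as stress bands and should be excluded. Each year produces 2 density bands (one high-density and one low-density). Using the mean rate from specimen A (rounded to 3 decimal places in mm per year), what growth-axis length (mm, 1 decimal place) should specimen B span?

923.3 mm

Specimen A: correcting the raw count gives 258 − 18 = 240 true density bands.
Specimen A: with 2 density bands per year, 240 / 2 = 120 years.
A: 330.7 mm over 120 years gives 330.7 / 120 ≈ 2.756 mm per year.
Specimen B: dividing by 2 density bands per year: 670 / 2 = 335 years. B's length ≈ 2.756 × 335 = 923.3 mm.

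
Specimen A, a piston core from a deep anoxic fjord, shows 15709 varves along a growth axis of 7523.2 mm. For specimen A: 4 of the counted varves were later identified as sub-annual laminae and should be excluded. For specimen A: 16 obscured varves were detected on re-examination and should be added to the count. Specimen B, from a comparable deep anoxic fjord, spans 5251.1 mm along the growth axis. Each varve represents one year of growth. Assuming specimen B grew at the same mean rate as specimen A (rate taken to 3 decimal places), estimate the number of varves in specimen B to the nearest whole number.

Specimen A: true varve count = 15709 − 4 + 16 = 15721.
A: 7523.2 mm over 15721 years gives 7523.2 / 15721 ≈ 0.479 mm/year.
Specimen B: 5251.1 mm / 0.479 mm per year = 10962.63 years ≈ 10963 varves.

10963 varves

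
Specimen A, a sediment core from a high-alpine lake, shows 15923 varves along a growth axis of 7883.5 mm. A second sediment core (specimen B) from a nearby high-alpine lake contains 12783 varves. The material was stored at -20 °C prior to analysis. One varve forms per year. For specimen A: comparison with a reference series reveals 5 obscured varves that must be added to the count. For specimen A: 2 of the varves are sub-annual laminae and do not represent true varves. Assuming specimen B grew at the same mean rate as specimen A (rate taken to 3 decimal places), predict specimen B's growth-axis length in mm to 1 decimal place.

Specimen A: adjusted count: 15923 − 2 + 5 = 15926 varves.
A: Mean rate = 7883.5 mm / 15926 years ≈ 0.495 mm per year.
B's length ≈ 0.495 × 12783 = 6327.6 mm.

6327.6 mm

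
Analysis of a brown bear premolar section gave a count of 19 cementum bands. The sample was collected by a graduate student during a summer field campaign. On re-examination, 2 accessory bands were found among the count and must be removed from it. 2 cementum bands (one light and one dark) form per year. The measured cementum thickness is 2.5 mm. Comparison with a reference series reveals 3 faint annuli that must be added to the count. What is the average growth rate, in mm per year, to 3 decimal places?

Adjusted count: 19 − 2 + 3 = 20 cementum bands.
20 cementum bands at 2 per year is 20 / 2 = 10 years.
Mean rate = 2.5 mm / 10 years ≈ 0.250 mm per year.

0.250 mm per year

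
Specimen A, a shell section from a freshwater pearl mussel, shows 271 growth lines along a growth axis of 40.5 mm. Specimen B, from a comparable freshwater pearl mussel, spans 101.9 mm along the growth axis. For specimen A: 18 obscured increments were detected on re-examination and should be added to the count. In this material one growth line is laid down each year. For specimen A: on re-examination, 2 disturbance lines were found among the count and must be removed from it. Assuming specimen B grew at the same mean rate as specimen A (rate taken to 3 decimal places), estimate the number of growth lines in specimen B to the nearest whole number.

723 growth lines

Specimen A: correcting the raw count gives 271 − 2 + 18 = 287 true growth lines.
A: Mean rate = 40.5 mm / 287 years ≈ 0.141 mm/year.
B spans 101.9 / 0.141 = 722.70 years ≈ 723 growth lines.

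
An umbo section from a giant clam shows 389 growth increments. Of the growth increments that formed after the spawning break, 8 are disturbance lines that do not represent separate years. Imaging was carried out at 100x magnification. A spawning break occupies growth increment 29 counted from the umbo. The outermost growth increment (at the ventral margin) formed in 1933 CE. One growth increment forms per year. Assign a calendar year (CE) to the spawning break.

Between growth increment 29 and the ventral margin there are 389 − 29 = 360 growth increments.
Removing the 8 false growth increments leaves 360 − 8 = 352 true growth increments beyond the spawning break.
The growth increment at the ventral margin is 1933 CE, so the spawning break dates to 1933 − 352 = 1581 CE.

1581 CE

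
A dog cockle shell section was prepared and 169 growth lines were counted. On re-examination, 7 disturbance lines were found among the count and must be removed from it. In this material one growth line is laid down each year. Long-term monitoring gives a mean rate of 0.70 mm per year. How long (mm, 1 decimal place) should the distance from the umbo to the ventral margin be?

True growth line count = 169 − 7 = 162.
Predicted length = 0.70 mm/year × 162 years = 113.4 mm.

113.4 mm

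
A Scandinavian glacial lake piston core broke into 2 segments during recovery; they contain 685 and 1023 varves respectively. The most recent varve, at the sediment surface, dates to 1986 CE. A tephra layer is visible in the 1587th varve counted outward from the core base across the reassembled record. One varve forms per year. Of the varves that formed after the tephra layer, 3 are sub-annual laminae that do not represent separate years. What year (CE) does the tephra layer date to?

1868 CE

Total varves = 685 + 1023 = 1708.
Between varve 1587 and the sediment surface there are 1708 − 1587 = 121 varves.
Removing the 3 false varves leaves 121 − 3 = 118 true varves beyond the tephra layer.
1986 − 118 = 1868 CE.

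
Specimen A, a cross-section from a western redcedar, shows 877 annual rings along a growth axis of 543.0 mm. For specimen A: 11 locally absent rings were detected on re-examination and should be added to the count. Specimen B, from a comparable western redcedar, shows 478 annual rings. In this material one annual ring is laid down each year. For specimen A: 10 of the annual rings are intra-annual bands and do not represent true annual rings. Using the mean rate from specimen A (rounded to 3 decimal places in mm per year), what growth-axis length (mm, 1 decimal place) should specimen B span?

Specimen A: after corrections the count is 877 − 10 + 11 = 878 annual rings.
A: Extension rate ≈ 543.0 / 878 = 0.618 mm/year.
Length of B = 0.618 × 478 = 295.4 mm.

295.4 mm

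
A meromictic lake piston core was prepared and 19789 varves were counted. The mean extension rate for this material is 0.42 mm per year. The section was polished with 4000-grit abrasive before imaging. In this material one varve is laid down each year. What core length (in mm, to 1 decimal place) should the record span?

The record spans 19789 years at 0.42 mm per year.
Length ≈ 0.42 × 19789 = 8311.4 mm.

8311.4 mm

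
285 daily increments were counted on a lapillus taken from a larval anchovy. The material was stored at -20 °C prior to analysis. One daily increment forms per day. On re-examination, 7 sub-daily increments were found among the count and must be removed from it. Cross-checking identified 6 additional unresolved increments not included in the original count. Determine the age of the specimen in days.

284 days

Adjusted count: 285 − 7 + 6 = 284 daily increments.
With a one-to-one daily increment periodicity this is 284 days.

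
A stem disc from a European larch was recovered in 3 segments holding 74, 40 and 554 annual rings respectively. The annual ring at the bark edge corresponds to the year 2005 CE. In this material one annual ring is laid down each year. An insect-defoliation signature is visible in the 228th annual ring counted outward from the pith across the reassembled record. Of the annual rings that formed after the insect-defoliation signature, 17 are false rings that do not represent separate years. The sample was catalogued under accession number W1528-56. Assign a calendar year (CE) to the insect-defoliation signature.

Total annual rings = 74 + 40 + 554 = 668.
668 − 228 = 440 annual rings lie beyond the insect-defoliation signature toward the bark edge.
Removing the 17 false annual rings leaves 440 − 17 = 423 true annual rings beyond the insect-defoliation signature.
2005 − 423 = 1582 CE.

1582 CE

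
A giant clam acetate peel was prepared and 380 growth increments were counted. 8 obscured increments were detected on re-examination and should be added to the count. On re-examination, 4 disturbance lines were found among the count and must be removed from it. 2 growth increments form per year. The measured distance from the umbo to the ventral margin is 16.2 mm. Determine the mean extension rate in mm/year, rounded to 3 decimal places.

0.084 mm/year

Correcting the raw count gives 380 − 4 + 8 = 384 true growth increments.
With 2 growth increments per year, 384 / 2 = 192 years.
Extension rate ≈ 16.2 / 192 = 0.084 mm/year.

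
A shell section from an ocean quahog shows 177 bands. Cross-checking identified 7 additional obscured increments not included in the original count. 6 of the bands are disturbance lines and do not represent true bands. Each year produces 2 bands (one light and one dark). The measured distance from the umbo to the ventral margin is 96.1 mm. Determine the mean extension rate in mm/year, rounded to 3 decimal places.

Correcting the raw count gives 177 − 6 + 7 = 178 true bands.
178 bands at 2 per year is 178 / 2 = 89 years.
Extension rate ≈ 96.1 / 89 = 1.080 mm/year.

1.080 mm/year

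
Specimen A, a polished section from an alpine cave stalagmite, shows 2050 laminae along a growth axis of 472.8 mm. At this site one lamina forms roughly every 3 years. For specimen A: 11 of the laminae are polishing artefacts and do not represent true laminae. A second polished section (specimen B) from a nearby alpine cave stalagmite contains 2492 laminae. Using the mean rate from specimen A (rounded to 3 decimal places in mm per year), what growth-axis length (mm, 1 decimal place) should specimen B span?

Specimen A: adjusted count: 2050 − 11 = 2039 laminae.
Specimen A: multiplying by 3 years per lamina: 2039 × 3 = 6117 years.
A: 472.8 mm over 6117 years gives 472.8 / 6117 ≈ 0.077 mm per year.
Specimen B: multiplying by 3 years per lamina: 2492 × 3 = 7476 years. Length of B = 0.077 × 7476 = 575.7 mm.

575.7 mm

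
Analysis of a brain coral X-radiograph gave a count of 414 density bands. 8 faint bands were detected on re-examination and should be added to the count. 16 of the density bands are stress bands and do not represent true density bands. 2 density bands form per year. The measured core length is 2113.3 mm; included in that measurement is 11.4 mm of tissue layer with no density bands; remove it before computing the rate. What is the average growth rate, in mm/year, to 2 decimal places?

After corrections the count is 414 − 16 + 8 = 406 density bands.
Dividing by 2 density bands per year: 406 / 2 = 203 years.
Net length = 2113.3 − 11.4 = 2101.9 mm.
2101.9 mm over 203 years gives 2101.9 / 203 ≈ 10.35 mm/year.

10.35 mm/year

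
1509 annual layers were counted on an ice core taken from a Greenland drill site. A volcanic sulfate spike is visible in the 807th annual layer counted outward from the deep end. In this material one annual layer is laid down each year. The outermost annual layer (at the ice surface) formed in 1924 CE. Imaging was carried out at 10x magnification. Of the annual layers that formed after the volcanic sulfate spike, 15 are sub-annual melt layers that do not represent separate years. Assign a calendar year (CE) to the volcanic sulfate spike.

1237 CE

The volcanic sulfate spike sits at annual layer 807 from the deep end, so 1509 − 807 = 702 annual layers formed after it.
Excluding 15 false annual layers: 702 − 15 = 687.
1924 − 687 = 1237 CE.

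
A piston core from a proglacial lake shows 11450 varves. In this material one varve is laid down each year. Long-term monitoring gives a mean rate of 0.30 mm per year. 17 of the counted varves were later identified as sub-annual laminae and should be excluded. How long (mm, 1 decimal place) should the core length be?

Adjusted count: 11450 − 17 = 11433 varves.
11433 years at 0.30 mm/year gives 0.30 × 11433 = 3429.9 mm.

3429.9 mm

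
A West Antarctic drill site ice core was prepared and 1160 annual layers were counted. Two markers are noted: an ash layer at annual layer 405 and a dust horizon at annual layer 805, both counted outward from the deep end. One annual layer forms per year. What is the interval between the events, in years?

400 yr

Separation: 805 − 405 = 400 annual layers.
That is 400 years at one annual layer per year.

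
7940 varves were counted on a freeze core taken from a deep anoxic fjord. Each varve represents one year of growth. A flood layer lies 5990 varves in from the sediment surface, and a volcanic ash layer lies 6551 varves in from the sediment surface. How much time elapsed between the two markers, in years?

561 yr

6551 − 5990 = 561 varves lie between the two events.
That is 561 years at one varve per year.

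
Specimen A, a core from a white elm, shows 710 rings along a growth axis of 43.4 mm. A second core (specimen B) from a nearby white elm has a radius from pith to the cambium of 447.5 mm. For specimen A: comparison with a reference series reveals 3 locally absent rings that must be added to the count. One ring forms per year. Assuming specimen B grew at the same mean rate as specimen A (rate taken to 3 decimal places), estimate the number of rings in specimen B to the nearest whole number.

Specimen A: correcting the raw count gives 710 + 3 = 713 true rings.
A: Extension rate ≈ 43.4 / 713 = 0.061 mm per year.
B spans 447.5 / 0.061 = 7336.07 years ≈ 7336 rings.

7336 rings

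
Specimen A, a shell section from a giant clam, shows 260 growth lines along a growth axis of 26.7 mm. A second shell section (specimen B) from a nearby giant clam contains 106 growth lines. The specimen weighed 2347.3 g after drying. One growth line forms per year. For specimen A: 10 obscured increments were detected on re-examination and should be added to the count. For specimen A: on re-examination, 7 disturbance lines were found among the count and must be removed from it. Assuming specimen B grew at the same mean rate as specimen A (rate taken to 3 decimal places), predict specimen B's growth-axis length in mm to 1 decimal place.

Specimen A: correcting the raw count gives 260 − 7 + 10 = 263 true growth lines.
A: 26.7 mm over 263 years gives 26.7 / 263 ≈ 0.102 mm per year.
Length of B = 0.102 × 106 = 10.8 mm.

10.8 mm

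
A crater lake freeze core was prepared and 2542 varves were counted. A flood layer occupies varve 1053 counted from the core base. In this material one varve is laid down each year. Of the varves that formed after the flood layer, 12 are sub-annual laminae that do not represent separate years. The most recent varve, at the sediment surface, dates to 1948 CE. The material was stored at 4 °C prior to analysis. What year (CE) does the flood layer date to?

471 CE

The flood layer sits at varve 1053 from the core base, so 2542 − 1053 = 1489 varves formed after it.
1489 − 12 false = 1477 true varves after the flood layer.
Counting back 1477 years from 1948 CE places the flood layer in 1948 − 1477 = 471 CE.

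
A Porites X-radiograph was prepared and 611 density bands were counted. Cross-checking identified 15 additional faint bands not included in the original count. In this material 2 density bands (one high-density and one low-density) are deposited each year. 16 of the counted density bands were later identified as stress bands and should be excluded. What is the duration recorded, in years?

Adjusted count: 611 − 16 + 15 = 610 density bands.
Dividing by 2 density bands per year: 610 / 2 = 305 years.

305 yr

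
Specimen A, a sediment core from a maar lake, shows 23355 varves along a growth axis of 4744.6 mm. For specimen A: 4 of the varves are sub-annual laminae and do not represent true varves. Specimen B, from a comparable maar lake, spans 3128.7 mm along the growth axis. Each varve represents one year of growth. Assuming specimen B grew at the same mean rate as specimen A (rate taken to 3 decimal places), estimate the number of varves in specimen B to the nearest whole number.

15412 varves

Specimen A: adjusted count: 23355 − 4 = 23351 varves.
A: 4744.6 mm over 23351 years gives 4744.6 / 23351 ≈ 0.203 mm/year.
Specimen B: 3128.7 mm / 0.203 mm per year = 15412.32 years ≈ 15412 varves.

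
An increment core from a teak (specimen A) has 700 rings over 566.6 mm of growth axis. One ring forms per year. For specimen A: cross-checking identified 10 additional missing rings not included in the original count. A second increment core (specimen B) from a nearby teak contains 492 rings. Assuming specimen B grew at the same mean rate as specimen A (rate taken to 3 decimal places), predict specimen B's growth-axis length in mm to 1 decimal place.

Specimen A: true ring count = 700 + 10 = 710.
A: Extension rate ≈ 566.6 / 710 = 0.798 mm/year.
For B, 0.798 mm/year × 492 years = 392.6 mm.

392.6 mm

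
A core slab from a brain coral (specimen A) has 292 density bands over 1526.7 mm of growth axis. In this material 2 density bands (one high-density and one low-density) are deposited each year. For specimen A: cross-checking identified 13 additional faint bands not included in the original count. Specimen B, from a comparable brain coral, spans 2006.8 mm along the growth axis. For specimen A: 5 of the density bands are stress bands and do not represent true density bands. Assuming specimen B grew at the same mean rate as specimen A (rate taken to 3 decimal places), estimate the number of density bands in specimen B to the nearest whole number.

Specimen A: after corrections the count is 292 − 5 + 13 = 300 density bands.
Specimen A: 300 density bands at 2 per year is 300 / 2 = 150 years.
A: 1526.7 mm over 150 years gives 1526.7 / 150 ≈ 10.178 mm/yr.
Specimen B: 2006.8 mm / 10.178 mm per year = 197.17 years; at 2 density bands per year that is 197.17 × 2 ≈ 394 density bands.

394 density bands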